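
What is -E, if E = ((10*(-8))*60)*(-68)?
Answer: -326400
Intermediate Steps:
E = 326400 (E = -80*60*(-68) = -4800*(-68) = 326400)
-E = -1*326400 = -326400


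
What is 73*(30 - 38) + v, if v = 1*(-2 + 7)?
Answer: -579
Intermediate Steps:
v = 5 (v = 1*5 = 5)
73*(30 - 38) + v = 73*(30 - 38) + 5 = 73*(-8) + 5 = -584 + 5 = -579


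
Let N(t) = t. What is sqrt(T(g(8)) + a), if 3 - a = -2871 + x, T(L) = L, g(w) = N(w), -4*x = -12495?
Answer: I*sqrt(967)/2 ≈ 15.548*I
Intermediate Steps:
x = 12495/4 (x = -1/4*(-12495) = 12495/4 ≈ 3123.8)
g(w) = w
a = -999/4 (a = 3 - (-2871 + 12495/4) = 3 - 1*1011/4 = 3 - 1011/4 = -999/4 ≈ -249.75)
sqrt(T(g(8)) + a) = sqrt(8 - 999/4) = sqrt(-967/4) = I*sqrt(967)/2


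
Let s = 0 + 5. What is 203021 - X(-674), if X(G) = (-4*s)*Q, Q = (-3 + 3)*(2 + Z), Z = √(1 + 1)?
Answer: 203021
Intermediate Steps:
Z = √2 ≈ 1.4142
Q = 0 (Q = (-3 + 3)*(2 + √2) = 0*(2 + √2) = 0)
s = 5
X(G) = 0 (X(G) = -4*5*0 = -20*0 = 0)
203021 - X(-674) = 203021 - 1*0 = 203021 + 0 = 203021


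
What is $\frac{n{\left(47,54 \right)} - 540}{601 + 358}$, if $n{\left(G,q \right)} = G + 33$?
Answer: $- \frac{460}{959} \approx -0.47967$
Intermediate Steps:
$n{\left(G,q \right)} = 33 + G$
$\frac{n{\left(47,54 \right)} - 540}{601 + 358} = \frac{\left(33 + 47\right) - 540}{601 + 358} = \frac{80 - 540}{959} = \left(-460\right) \frac{1}{959} = - \frac{460}{959}$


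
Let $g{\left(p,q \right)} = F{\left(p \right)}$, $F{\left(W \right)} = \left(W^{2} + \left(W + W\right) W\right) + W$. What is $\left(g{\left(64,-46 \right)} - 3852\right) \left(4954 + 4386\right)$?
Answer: $79390000$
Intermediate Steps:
$F{\left(W \right)} = W + 3 W^{2}$ ($F{\left(W \right)} = \left(W^{2} + 2 W W\right) + W = \left(W^{2} + 2 W^{2}\right) + W = 3 W^{2} + W = W + 3 W^{2}$)
$g{\left(p,q \right)} = p \left(1 + 3 p\right)$
$\left(g{\left(64,-46 \right)} - 3852\right) \left(4954 + 4386\right) = \left(64 \left(1 + 3 \cdot 64\right) - 3852\right) \left(4954 + 4386\right) = \left(64 \left(1 + 192\right) - 3852\right) 9340 = \left(64 \cdot 193 - 3852\right) 9340 = \left(12352 - 3852\right) 9340 = 8500 \cdot 9340 = 79390000$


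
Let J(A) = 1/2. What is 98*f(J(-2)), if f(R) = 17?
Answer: 1666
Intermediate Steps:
J(A) = ½
98*f(J(-2)) = 98*17 = 1666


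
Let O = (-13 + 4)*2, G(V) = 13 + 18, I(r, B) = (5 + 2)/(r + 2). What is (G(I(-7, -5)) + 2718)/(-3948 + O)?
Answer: -2749/3966 ≈ -0.69314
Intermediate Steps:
I(r, B) = 7/(2 + r)
G(V) = 31
O = -18 (O = -9*2 = -18)
(G(I(-7, -5)) + 2718)/(-3948 + O) = (31 + 2718)/(-3948 - 18) = 2749/(-3966) = 2749*(-1/3966) = -2749/3966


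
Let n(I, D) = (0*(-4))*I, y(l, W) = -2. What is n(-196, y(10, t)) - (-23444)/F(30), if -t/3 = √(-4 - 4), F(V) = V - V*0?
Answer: 11722/15 ≈ 781.47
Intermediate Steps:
F(V) = V (F(V) = V - 1*0 = V + 0 = V)
t = -6*I*√2 (t = -3*√(-4 - 4) = -6*I*√2 ≈ -8.4853*I)
n(I, D) = 0 (n(I, D) = 0*I = 0)
n(-196, y(10, t)) - (-23444)/F(30) = 0 - (-23444)/30 = 0 - 1*(-11722/15) = 0 + 11722/15 = 11722/15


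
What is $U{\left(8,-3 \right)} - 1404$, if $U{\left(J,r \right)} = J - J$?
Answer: $-1404$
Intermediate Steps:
$U{\left(J,r \right)} = 0$
$U{\left(8,-3 \right)} - 1404 = 0 - 1404 = -1404$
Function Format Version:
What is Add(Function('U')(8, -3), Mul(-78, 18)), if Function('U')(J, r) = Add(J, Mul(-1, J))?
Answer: -1404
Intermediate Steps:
Function('U')(J, r) = 0
Add(Function('U')(8, -3), Mul(-78, 18)) = Add(0, Mul(-78, 18)) = Add(0, -1404) = -1404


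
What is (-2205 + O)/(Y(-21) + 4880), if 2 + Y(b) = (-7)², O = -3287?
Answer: -5492/4927 ≈ -1.1147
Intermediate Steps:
Y(b) = 47 (Y(b) = -2 + (-7)² = -2 + 49 = 47)
(-2205 + O)/(Y(-21) + 4880) = (-2205 - 3287)/(47 + 4880) = -5492/4927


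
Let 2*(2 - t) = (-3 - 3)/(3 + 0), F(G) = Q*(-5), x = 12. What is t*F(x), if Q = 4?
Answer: -60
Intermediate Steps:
F(G) = -20 (F(G) = 4*(-5) = -20)
t = 3 (t = 2 - (-3 - 3)/(2*(3 + 0)) = 2 - (-3)/3 = 2 - ½*(-2) = 2 + 1 = 3)
t*F(x) = 3*(-20) = -60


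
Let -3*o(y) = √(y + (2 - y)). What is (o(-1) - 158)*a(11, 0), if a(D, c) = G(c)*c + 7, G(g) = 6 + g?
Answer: -1106 - 7*√2/3 ≈ -1109.3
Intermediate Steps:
a(D, c) = 7 + c*(6 + c) (a(D, c) = (6 + c)*c + 7 = c*(6 + c) + 7 = 7 + c*(6 + c))
o(y) = -√2/3 (o(y) = -√(y + (2 - y))/3 = -√2/3)
(o(-1) - 158)*a(11, 0) = (-√2/3 - 158)*(7 + 0*(6 + 0)) = (-158 - √2/3)*(7 + 0*6) = (-158 - √2/3)*(7 + 0) = (-158 - √2/3)*7 = -1106 - 7*√2/3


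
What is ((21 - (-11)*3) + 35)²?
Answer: 7921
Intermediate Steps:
((21 - (-11)*3) + 35)² = ((21 - 1*(-33)) + 35)² = ((21 + 33) + 35)² = (54 + 35)² = 89² = 7921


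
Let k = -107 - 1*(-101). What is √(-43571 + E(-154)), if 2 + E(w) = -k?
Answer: I*√43567 ≈ 208.73*I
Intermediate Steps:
k = -6 (k = -107 + 101 = -6)
E(w) = 4 (E(w) = -2 - 1*(-6) = -2 + 6 = 4)
√(-43571 + E(-154)) = √(-43571 + 4) = √(-43567) = I*√43567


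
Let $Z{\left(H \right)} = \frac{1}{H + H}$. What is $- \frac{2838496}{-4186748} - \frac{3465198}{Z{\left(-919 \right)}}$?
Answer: $\frac{6666385011519412}{1046687} \approx 6.369 \cdot 10^{9}$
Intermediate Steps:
$Z{\left(H \right)} = \frac{1}{2 H}$
$- \frac{2838496}{-4186748} - \frac{3465198}{Z{\left(-919 \right)}} = - \frac{2838496}{-4186748} - \frac{3465198}{\frac{1}{2} \frac{1}{-919}} = \left(-2838496\right) \left(- \frac{1}{4186748}\right) - \frac{3465198}{\frac{1}{2} \left(- \frac{1}{919}\right)} = \frac{709624}{1046687} - \frac{3465198}{- \frac{1}{1838}} = \frac{709624}{1046687} - -6369033924 = \frac{709624}{1046687} + 6369033924 = \frac{6666385011519412}{1046687}$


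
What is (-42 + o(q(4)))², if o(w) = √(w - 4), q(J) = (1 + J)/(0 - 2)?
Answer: (84 - I*√26)²/4 ≈ 1757.5 - 214.16*I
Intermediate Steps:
q(J) = -½ - J/2 (q(J) = (1 + J)/(-2) = (1 + J)*(-½) = -½ - J/2)
o(w) = √(-4 + w)
(-42 + o(q(4)))² = (-42 + √(-4 + (-½ - ½*4)))² = (-42 + √(-4 + (-½ - 2)))² = (-42 + √(-4 - 5/2))² = (-42 + √(-13/2))² = (-42 + I*√26/2)²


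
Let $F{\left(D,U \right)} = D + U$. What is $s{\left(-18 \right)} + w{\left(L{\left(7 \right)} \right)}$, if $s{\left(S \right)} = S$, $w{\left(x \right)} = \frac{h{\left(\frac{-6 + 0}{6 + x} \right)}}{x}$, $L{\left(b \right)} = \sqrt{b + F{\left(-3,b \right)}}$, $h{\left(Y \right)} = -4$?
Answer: $-18 - \frac{4 \sqrt{11}}{11} \approx -19.206$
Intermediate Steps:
$L{\left(b \right)} = \sqrt{-3 + 2 b}$ ($L{\left(b \right)} = \sqrt{b + \left(-3 + b\right)} = \sqrt{-3 + 2 b}$)
$w{\left(x \right)} = - \frac{4}{x}$
$s{\left(-18 \right)} + w{\left(L{\left(7 \right)} \right)} = -18 - \frac{4}{\sqrt{-3 + 2 \cdot 7}} = -18 - \frac{4}{\sqrt{-3 + 14}} = -18 - \frac{4}{\sqrt{11}} = -18 - 4 \frac{\sqrt{11}}{11} = -18 - \frac{4 \sqrt{11}}{11}$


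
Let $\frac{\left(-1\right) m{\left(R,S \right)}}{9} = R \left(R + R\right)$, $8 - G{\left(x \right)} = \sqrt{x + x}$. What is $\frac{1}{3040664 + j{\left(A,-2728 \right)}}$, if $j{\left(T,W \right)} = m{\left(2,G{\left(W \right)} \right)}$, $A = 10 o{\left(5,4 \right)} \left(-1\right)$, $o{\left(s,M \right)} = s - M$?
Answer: $\frac{1}{3040592} \approx 3.2888 \cdot 10^{-7}$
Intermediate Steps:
$A = -10$ ($A = 10 \left(5 - 4\right) \left(-1\right) = 10 \cdot 1 \left(-1\right) = 10 \left(-1\right) = -10$)
$G{\left(x \right)} = 8 - \sqrt{2} \sqrt{x}$ ($G{\left(x \right)} = 8 - \sqrt{x + x} = 8 - \sqrt{2 x} = 8 - \sqrt{2} \sqrt{x}$)
$m{\left(R,S \right)} = - 18 R^{2}$ ($m{\left(R,S \right)} = - 9 R \left(R + R\right) = - 9 R 2 R = - 9 \cdot 2 R^{2} = - 18 R^{2}$)
$j{\left(T,W \right)} = -72$ ($j{\left(T,W \right)} = - 18 \cdot 2^{2} = \left(-18\right) 4 = -72$)
$\frac{1}{3040664 + j{\left(A,-2728 \right)}} = \frac{1}{3040664 - 72} = \frac{1}{3040592}$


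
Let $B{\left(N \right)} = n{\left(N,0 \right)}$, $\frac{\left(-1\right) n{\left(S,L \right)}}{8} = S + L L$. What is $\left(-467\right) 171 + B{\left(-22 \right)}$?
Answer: $-79681$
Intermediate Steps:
$n{\left(S,L \right)} = - 8 S - 8 L^{2}$ ($n{\left(S,L \right)} = - 8 \left(S + L L\right) = - 8 \left(S + L^{2}\right) = - 8 S - 8 L^{2}$)
$B{\left(N \right)} = - 8 N$ ($B{\left(N \right)} = - 8 N - 8 \cdot 0^{2} = - 8 N - 0 = - 8 N + 0 = - 8 N$)
$\left(-467\right) 171 + B{\left(-22 \right)} = \left(-467\right) 171 - -176 = -79857 + 176 = -79681$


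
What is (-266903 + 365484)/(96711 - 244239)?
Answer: -98581/147528 ≈ -0.66822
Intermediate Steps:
(-266903 + 365484)/(96711 - 244239) = 98581/(-147528) = 98581*(-1/147528) = -98581/147528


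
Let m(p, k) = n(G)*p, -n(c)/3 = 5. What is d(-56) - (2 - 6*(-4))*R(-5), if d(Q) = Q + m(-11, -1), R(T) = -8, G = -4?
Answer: 317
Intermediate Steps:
n(c) = -15 (n(c) = -3*5 = -15)
m(p, k) = -15*p
d(Q) = 165 + Q (d(Q) = Q - 15*(-11) = Q + 165 = 165 + Q)
d(-56) - (2 - 6*(-4))*R(-5) = (165 - 56) - (2 - 6*(-4))*(-8) = 109 - (2 + 24)*(-8) = 109 - 26*(-8) = 109 - 1*(-208) = 109 + 208 = 317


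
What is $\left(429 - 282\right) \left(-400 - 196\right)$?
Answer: $-87612$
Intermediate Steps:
$\left(429 - 282\right) \left(-400 - 196\right) = \left(429 - 282\right) \left(-596\right) = 147 \left(-596\right) = -87612$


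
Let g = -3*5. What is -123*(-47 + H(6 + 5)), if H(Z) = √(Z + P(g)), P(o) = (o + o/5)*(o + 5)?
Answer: 5781 - 123*√191 ≈ 4081.1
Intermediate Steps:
g = -15
P(o) = 6*o*(5 + o)/5 (P(o) = (o + o*(⅕))*(5 + o) = (o + o/5)*(5 + o) = (6*o/5)*(5 + o) = 6*o*(5 + o)/5)
H(Z) = √(180 + Z) (H(Z) = √(Z + (6/5)*(-15)*(5 - 15)) = √(Z + (6/5)*(-15)*(-10)) = √(Z + 180) = √(180 + Z))
-123*(-47 + H(6 + 5)) = -123*(-47 + √(180 + (6 + 5))) = -123*(-47 + √(180 + 11)) = -123*(-47 + √191) = 5781 - 123*√191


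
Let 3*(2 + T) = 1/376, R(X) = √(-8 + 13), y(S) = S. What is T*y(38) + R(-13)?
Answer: -42845/564 + √5 ≈ -73.730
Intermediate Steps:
R(X) = √5
T = -2255/1128 (T = -2 + (⅓)/376 = -2 + (⅓)*(1/376) = -2 + 1/1128 = -2255/1128 ≈ -1.9991)
T*y(38) + R(-13) = -2255/1128*38 + √5 = -42845/564 + √5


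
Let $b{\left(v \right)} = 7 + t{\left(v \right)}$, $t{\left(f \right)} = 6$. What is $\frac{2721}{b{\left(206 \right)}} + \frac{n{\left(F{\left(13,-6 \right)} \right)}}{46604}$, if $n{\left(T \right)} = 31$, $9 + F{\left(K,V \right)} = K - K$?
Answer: $\frac{126809887}{605852} \approx 209.31$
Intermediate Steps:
$F{\left(K,V \right)} = -9$ ($F{\left(K,V \right)} = -9 + \left(K - K\right) = -9 + 0 = -9$)
$b{\left(v \right)} = 13$ ($b{\left(v \right)} = 7 + 6 = 13$)
$\frac{2721}{b{\left(206 \right)}} + \frac{n{\left(F{\left(13,-6 \right)} \right)}}{46604} = \frac{2721}{13} + \frac{31}{46604} = \frac{126809887}{605852}$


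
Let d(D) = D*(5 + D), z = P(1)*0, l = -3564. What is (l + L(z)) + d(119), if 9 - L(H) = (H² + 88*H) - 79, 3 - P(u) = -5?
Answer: 11280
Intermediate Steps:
P(u) = 8 (P(u) = 3 - 1*(-5) = 3 + 5 = 8)
z = 0 (z = 8*0 = 0)
L(H) = 88 - H² - 88*H (L(H) = 9 - ((H² + 88*H) - 79) = 9 - (-79 + H² + 88*H) = 9 + (79 - H² - 88*H) = 88 - H² - 88*H)
(l + L(z)) + d(119) = (-3564 + (88 - 1*0² - 88*0)) + 119*(5 + 119) = (-3564 + (88 - 1*0 + 0)) + 119*124 = (-3564 + (88 + 0 + 0)) + 14756 = (-3564 + 88) + 14756 = -3476 + 14756 = 11280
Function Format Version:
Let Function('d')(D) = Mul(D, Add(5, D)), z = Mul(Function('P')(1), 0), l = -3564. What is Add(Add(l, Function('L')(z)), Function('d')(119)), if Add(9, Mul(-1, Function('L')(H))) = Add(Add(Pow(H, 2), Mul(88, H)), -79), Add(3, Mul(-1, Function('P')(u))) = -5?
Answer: 11280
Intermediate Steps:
Function('P')(u) = 8 (Function('P')(u) = Add(3, Mul(-1, -5)) = Add(3, 5) = 8)
z = 0 (z = Mul(8, 0) = 0)
Function('L')(H) = Add(88, Mul(-1, Pow(H, 2)), Mul(-88, H)) (Function('L')(H) = Add(9, Mul(-1, Add(Add(Pow(H, 2), Mul(88, H)), -79))) = Add(9, Mul(-1, Add(-79, Pow(H, 2), Mul(88, H)))) = Add(9, Add(79, Mul(-1, Pow(H, 2)), Mul(-88, H))) = Add(88, Mul(-1, Pow(H, 2)), Mul(-88, H)))
Add(Add(l, Function('L')(z)), Function('d')(119)) = Add(Add(-3564, Add(88, Mul(-1, Pow(0, 2)), Mul(-88, 0))), Mul(119, Add(5, 119))) = Add(Add(-3564, Add(88, Mul(-1, 0), 0)), Mul(119, 124)) = Add(Add(-3564, Add(88, 0, 0)), 14756) = Add(Add(-3564, 88), 14756) = Add(-3476, 14756) = 11280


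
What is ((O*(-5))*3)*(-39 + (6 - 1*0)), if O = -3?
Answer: -1485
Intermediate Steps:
((O*(-5))*3)*(-39 + (6 - 1*0)) = (-3*(-5)*3)*(-39 + (6 - 1*0)) = (15*3)*(-39 + (6 + 0)) = 45*(-39 + 6) = 45*(-33) = -1485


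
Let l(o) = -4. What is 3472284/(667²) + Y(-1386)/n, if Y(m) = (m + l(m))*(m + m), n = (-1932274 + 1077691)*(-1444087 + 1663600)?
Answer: 10339226302342132/1324724635309337 ≈ 7.8048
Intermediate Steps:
n = -187592078079 (n = -854583*219513 = -187592078079)
Y(m) = 2*m*(-4 + m) (Y(m) = (m - 4)*(m + m) = (-4 + m)*(2*m) = 2*m*(-4 + m))
3472284/(667²) + Y(-1386)/n = 3472284/(667²) + (2*(-1386)*(-4 - 1386))/(-187592078079) = 3472284/444889 + (2*(-1386)*(-1390))*(-1/187592078079) = 3472284*(1/444889) + 3853080*(-1/187592078079) = 3472284/444889 - 61160/2977652033 = 10339226302342132/1324724635309337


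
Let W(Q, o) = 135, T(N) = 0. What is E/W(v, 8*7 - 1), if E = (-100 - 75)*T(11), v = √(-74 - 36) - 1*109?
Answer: 0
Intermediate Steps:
v = -109 + I*√110 (v = √(-110) - 109 = I*√110 - 109 = -109 + I*√110 ≈ -109.0 + 10.488*I)
E = 0 (E = (-100 - 75)*0 = -175*0 = 0)
E/W(v, 8*7 - 1) = 0/135 = 0*(1/135) = 0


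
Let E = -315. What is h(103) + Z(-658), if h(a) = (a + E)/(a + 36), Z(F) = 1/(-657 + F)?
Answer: -278919/182785 ≈ -1.5259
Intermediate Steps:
h(a) = (-315 + a)/(36 + a) (h(a) = (a - 315)/(a + 36) = (-315 + a)/(36 + a))
h(103) + Z(-658) = (-315 + 103)/(36 + 103) + 1/(-657 - 658) = -212/139 + 1/(-1315) = (1/139)*(-212) - 1/1315 = -212/139 - 1/1315 = -278919/182785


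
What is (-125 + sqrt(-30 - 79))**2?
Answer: (125 - I*sqrt(109))**2 ≈ 15516.0 - 2610.1*I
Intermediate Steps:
(-125 + sqrt(-30 - 79))**2 = (-125 + sqrt(-109))**2 = (-125 + I*sqrt(109))**2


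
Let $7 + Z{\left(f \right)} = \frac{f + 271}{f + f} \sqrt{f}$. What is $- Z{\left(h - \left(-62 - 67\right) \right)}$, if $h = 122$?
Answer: $7 - \frac{261 \sqrt{251}}{251} \approx -9.4742$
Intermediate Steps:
$Z{\left(f \right)} = -7 + \frac{271 + f}{2 \sqrt{f}}$ ($Z{\left(f \right)} = -7 + \frac{f + 271}{f + f} \sqrt{f} = -7 + \frac{271 + f}{2 f} \sqrt{f} = -7 + \frac{271 + f}{2 \sqrt{f}}$)
$- Z{\left(h - \left(-62 - 67\right) \right)} = - \frac{271 + \left(122 - \left(-62 - 67\right)\right) - 14 \sqrt{122 - \left(-62 - 67\right)}}{2 \sqrt{122 - \left(-62 - 67\right)}} = - \frac{271 + \left(122 - -129\right) - 14 \sqrt{122 - -129}}{2 \sqrt{122 - -129}} = - \frac{271 + \left(122 + 129\right) - 14 \sqrt{122 + 129}}{2 \sqrt{122 + 129}} = - \frac{271 + 251 - 14 \sqrt{251}}{2 \sqrt{251}} = - \frac{\frac{\sqrt{251}}{251} \left(522 - 14 \sqrt{251}\right)}{2} = - \frac{\sqrt{251} \left(522 - 14 \sqrt{251}\right)}{502}$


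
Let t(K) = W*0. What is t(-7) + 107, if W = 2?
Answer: 107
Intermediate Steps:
t(K) = 0 (t(K) = 2*0 = 0)
t(-7) + 107 = 0 + 107 = 107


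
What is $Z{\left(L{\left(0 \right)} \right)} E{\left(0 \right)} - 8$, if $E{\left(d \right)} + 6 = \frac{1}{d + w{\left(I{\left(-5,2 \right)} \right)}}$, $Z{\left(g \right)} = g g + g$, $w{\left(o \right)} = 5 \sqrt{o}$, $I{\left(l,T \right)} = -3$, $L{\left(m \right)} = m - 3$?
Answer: $-44 - \frac{2 i \sqrt{3}}{5} \approx -44.0 - 0.69282 i$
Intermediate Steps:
$L{\left(m \right)} = -3 + m$
$Z{\left(g \right)} = g + g^{2}$ ($Z{\left(g \right)} = g^{2} + g = g + g^{2}$)
$E{\left(d \right)} = -6 + \frac{1}{d + 5 i \sqrt{3}}$ ($E{\left(d \right)} = -6 + \frac{1}{d + 5 \sqrt{-3}} = -6 + \frac{1}{d + 5 i \sqrt{3}}$)
$Z{\left(L{\left(0 \right)} \right)} E{\left(0 \right)} - 8 = \left(-3 + 0\right) \left(1 + \left(-3 + 0\right)\right) \frac{1 - 0 - 30 i \sqrt{3}}{0 + 5 i \sqrt{3}} - 8 = - 3 \left(1 - 3\right) \frac{1 + 0 - 30 i \sqrt{3}}{5 i \sqrt{3}} - 8 = \left(-3\right) \left(-2\right) - \frac{i \sqrt{3}}{15} \left(1 - 30 i \sqrt{3}\right) - 8 = 6 \left(- \frac{i \sqrt{3} \left(1 - 30 i \sqrt{3}\right)}{15}\right) - 8 = - \frac{2 i \sqrt{3} \left(1 - 30 i \sqrt{3}\right)}{5} - 8 = -8 - \frac{2 i \sqrt{3} \left(1 - 30 i \sqrt{3}\right)}{5}$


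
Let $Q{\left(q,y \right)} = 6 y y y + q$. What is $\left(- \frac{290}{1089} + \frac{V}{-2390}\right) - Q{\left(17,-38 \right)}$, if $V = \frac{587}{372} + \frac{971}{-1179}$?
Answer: $\frac{4639559725488491}{14092807080} \approx 3.2921 \cdot 10^{5}$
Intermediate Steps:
$V = \frac{110287}{146196}$ ($V = 587 \cdot \frac{1}{372} + 971 \left(- \frac{1}{1179}\right) = \frac{587}{372} - \frac{971}{1179} = \frac{110287}{146196} \approx 0.75438$)
$Q{\left(q,y \right)} = q + 6 y^{3}$ ($Q{\left(q,y \right)} = 6 y^{2} y + q = 6 y^{3} + q = q + 6 y^{3}$)
$\left(- \frac{290}{1089} + \frac{V}{-2390}\right) - Q{\left(17,-38 \right)} = \left(- \frac{290}{1089} + \frac{110287}{146196 \left(-2390\right)}\right) - \left(17 + 6 \left(-38\right)^{3}\right) = \left(\left(-290\right) \frac{1}{1089} + \frac{110287}{146196} \left(- \frac{1}{2390}\right)\right) - \left(17 + 6 \left(-54872\right)\right) = \left(- \frac{290}{1089} - \frac{110287}{349408440}\right) - \left(17 - 329232\right) = - \frac{3757353709}{14092807080} - -329215 = - \frac{3757353709}{14092807080} + 329215 = \frac{4639559725488491}{14092807080}$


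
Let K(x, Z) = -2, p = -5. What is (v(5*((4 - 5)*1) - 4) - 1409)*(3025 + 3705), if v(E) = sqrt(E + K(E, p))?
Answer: -9482570 + 6730*I*sqrt(11) ≈ -9.4826e+6 + 22321.0*I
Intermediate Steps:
v(E) = sqrt(-2 + E) (v(E) = sqrt(E - 2) = sqrt(-2 + E))
(v(5*((4 - 5)*1) - 4) - 1409)*(3025 + 3705) = (sqrt(-2 + (5*((4 - 5)*1) - 4)) - 1409)*(3025 + 3705) = (sqrt(-2 + (5*(-1*1) - 4)) - 1409)*6730 = (sqrt(-2 + (5*(-1) - 4)) - 1409)*6730 = (sqrt(-2 + (-5 - 4)) - 1409)*6730 = (sqrt(-2 - 9) - 1409)*6730 = (sqrt(-11) - 1409)*6730 = (I*sqrt(11) - 1409)*6730 = (-1409 + I*sqrt(11))*6730 = -9482570 + 6730*I*sqrt(11)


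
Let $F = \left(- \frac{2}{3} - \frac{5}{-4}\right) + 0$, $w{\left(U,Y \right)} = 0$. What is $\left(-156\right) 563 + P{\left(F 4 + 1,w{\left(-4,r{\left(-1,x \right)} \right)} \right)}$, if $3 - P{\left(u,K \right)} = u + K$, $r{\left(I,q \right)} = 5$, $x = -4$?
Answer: $- \frac{263485}{3} \approx -87828.0$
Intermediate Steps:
$F = \frac{7}{12}$ ($F = \left(\left(-2\right) \frac{1}{3} - - \frac{5}{4}\right) + 0 = \left(- \frac{2}{3} + \frac{5}{4}\right) + 0 = \frac{7}{12} + 0 = \frac{7}{12} \approx 0.58333$)
$P{\left(u,K \right)} = 3 - K - u$ ($P{\left(u,K \right)} = 3 - \left(u + K\right) = 3 - \left(K + u\right) = 3 - K - u$)
$\left(-156\right) 563 + P{\left(F 4 + 1,w{\left(-4,r{\left(-1,x \right)} \right)} \right)} = \left(-156\right) 563 - \left(-2 + \frac{7}{3}\right) = -87828 + \left(3 + 0 - \left(\frac{7}{3} + 1\right)\right) = -87828 + \left(3 + 0 - \frac{10}{3}\right) = -87828 - \frac{1}{3} = - \frac{263485}{3}$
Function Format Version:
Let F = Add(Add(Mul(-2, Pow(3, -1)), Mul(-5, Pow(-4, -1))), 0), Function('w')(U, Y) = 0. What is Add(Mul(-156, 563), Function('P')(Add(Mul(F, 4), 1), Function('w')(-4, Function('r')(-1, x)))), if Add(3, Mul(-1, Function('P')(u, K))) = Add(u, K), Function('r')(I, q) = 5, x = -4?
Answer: Rational(-263485, 3) ≈ -87828.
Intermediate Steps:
F = Rational(7, 12) (F = Add(Add(Mul(-2, Rational(1, 3)), Mul(-5, Rational(-1, 4))), 0) = Add(Add(Rational(-2, 3), Rational(5, 4)), 0) = Add(Rational(7, 12), 0) = Rational(7, 12) ≈ 0.58333)
Function('P')(u, K) = Add(3, Mul(-1, K), Mul(-1, u)) (Function('P')(u, K) = Add(3, Mul(-1, Add(u, K))) = Add(3, Mul(-1, Add(K, u))) = Add(3, Add(Mul(-1, K), Mul(-1, u))) = Add(3, Mul(-1, K), Mul(-1, u)))
Add(Mul(-156, 563), Function('P')(Add(Mul(F, 4), 1), Function('w')(-4, Function('r')(-1, x)))) = Add(Mul(-156, 563), Add(3, Mul(-1, 0), Mul(-1, Add(Mul(Rational(7, 12), 4), 1)))) = Add(-87828, Add(3, 0, Mul(-1, Add(Rational(7, 3), 1)))) = Add(-87828, Add(3, 0, Mul(-1, Rational(10, 3)))) = Add(-87828, Add(3, 0, Rational(-10, 3))) = Add(-87828, Rational(-1, 3)) = Rational(-263485, 3)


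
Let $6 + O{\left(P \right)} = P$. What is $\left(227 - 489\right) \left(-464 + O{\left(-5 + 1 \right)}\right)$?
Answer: $124188$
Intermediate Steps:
$O{\left(P \right)} = -6 + P$
$\left(227 - 489\right) \left(-464 + O{\left(-5 + 1 \right)}\right) = \left(227 - 489\right) \left(-464 + \left(-6 + \left(-5 + 1\right)\right)\right) = - 262 \left(-464 - 10\right) = \left(-262\right) \left(-474\right) = 124188$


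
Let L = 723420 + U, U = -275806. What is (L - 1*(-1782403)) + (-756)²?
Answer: 2801553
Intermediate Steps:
L = 447614 (L = 723420 - 275806 = 447614)
(L - 1*(-1782403)) + (-756)² = (447614 - 1*(-1782403)) + (-756)² = (447614 + 1782403) + 571536 = 2230017 + 571536 = 2801553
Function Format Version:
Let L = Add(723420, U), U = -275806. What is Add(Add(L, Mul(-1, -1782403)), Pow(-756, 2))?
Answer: 2801553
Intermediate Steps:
L = 447614 (L = Add(723420, -275806) = 447614)
Add(Add(L, Mul(-1, -1782403)), Pow(-756, 2)) = Add(Add(447614, Mul(-1, -1782403)), Pow(-756, 2)) = Add(Add(447614, 1782403), 571536) = Add(2230017, 571536) = 2801553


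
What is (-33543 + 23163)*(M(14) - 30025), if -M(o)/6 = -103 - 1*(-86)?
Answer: 310600740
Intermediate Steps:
M(o) = 102 (M(o) = -6*(-103 - 1*(-86)) = -6*(-103 + 86) = -6*(-17) = 102)
(-33543 + 23163)*(M(14) - 30025) = (-33543 + 23163)*(102 - 30025) = -10380*(-29923) = 310600740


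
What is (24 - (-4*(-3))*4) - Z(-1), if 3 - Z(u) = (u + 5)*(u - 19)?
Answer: -107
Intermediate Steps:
Z(u) = 3 - (-19 + u)*(5 + u) (Z(u) = 3 - (u + 5)*(u - 19) = 3 - (5 + u)*(-19 + u) = 3 - (-19 + u)*(5 + u))
(24 - (-4*(-3))*4) - Z(-1) = (24 - (-4*(-3))*4) - (98 - 1*(-1)² + 14*(-1)) = (24 - 12*4) - (98 - 1*1 - 14) = (24 - 1*48) - (98 - 1 - 14) = (24 - 48) - 1*83 = -24 - 83 = -107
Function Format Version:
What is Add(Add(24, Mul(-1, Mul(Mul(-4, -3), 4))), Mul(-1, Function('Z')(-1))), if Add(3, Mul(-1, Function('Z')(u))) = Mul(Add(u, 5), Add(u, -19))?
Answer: -107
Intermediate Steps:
Function('Z')(u) = Add(3, Mul(-1, Add(-19, u), Add(5, u))) (Function('Z')(u) = Add(3, Mul(-1, Mul(Add(u, 5), Add(u, -19)))) = Add(3, Mul(-1, Mul(Add(5, u), Add(-19, u)))) = Add(3, Mul(-1, Mul(Add(-19, u), Add(5, u)))) = Add(3, Mul(-1, Add(-19, u), Add(5, u))))
Add(Add(24, Mul(-1, Mul(Mul(-4, -3), 4))), Mul(-1, Function('Z')(-1))) = Add(Add(24, Mul(-1, Mul(Mul(-4, -3), 4))), Mul(-1, Add(98, Mul(-1, Pow(-1, 2)), Mul(14, -1)))) = Add(Add(24, Mul(-1, Mul(12, 4))), Mul(-1, Add(98, Mul(-1, 1), -14))) = Add(Add(24, Mul(-1, 48)), Mul(-1, Add(98, -1, -14))) = Add(Add(24, -48), Mul(-1, 83)) = Add(-24, -83) = -107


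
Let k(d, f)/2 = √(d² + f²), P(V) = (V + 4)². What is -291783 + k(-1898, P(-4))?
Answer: -287987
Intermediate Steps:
P(V) = (4 + V)²
k(d, f) = 2*√(d² + f²)
-291783 + k(-1898, P(-4)) = -291783 + 2*√((-1898)² + ((4 - 4)²)²) = -291783 + 2*√(3602404 + (0²)²) = -291783 + 2*√(3602404 + 0²) = -291783 + 2*√(3602404 + 0) = -291783 + 2*√3602404 = -291783 + 2*1898 = -291783 + 3796 = -287987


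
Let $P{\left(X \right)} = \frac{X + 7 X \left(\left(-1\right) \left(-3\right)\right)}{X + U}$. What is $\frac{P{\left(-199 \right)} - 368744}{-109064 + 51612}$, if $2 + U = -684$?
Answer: $\frac{163167031}{25422510} \approx 6.4182$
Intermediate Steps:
$U = -686$ ($U = -2 - 684 = -686$)
$P{\left(X \right)} = \frac{22 X}{-686 + X}$ ($P{\left(X \right)} = \frac{X + 7 X \left(\left(-1\right) \left(-3\right)\right)}{X - 686} = \frac{X + 7 X 3}{-686 + X} = \frac{X + 21 X}{-686 + X} = \frac{22 X}{-686 + X}$)
$\frac{P{\left(-199 \right)} - 368744}{-109064 + 51612} = \frac{22 \left(-199\right) \frac{1}{-686 - 199} - 368744}{-109064 + 51612} = \frac{22 \left(-199\right) \frac{1}{-885} - 368744}{-57452} = \left(22 \left(-199\right) \left(- \frac{1}{885}\right) - 368744\right) \left(- \frac{1}{57452}\right) = \left(\frac{4378}{885} - 368744\right) \left(- \frac{1}{57452}\right) = \left(- \frac{326334062}{885}\right) \left(- \frac{1}{57452}\right) = \frac{163167031}{25422510}$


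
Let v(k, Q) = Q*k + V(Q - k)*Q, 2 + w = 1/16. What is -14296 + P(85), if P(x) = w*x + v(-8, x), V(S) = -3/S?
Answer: -7511141/496 ≈ -15143.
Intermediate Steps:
w = -31/16 (w = -2 + 1/16 = -31/16 ≈ -1.9375)
v(k, Q) = Q*k - 3*Q/(Q - k) (v(k, Q) = Q*k + (-3/(Q - k))*Q = Q*k - 3*Q/(Q - k))
P(x) = -31*x/16 + x*(-67 - 8*x)/(8 + x) (P(x) = -31*x/16 + x*(-3 - 8*(x - 1*(-8)))/(x - 1*(-8)) = -31*x/16 + x*(-3 - 8*(x + 8))/(x + 8) = -31*x/16 + x*(-3 - 8*(8 + x))/(8 + x) = -31*x/16 + x*(-3 + (-64 - 8*x))/(8 + x) = -31*x/16 + x*(-67 - 8*x)/(8 + x))
-14296 + P(85) = -14296 + (3/16)*85*(-440 - 53*85)/(8 + 85) = -14296 + (3/16)*85*(-440 - 4505)/93 = -14296 + (3/16)*85*(1/93)*(-4945) = -14296 - 420325/496 = -7511141/496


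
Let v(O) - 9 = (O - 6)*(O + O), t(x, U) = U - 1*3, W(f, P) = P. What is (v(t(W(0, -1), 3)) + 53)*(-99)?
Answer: -6138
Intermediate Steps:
t(x, U) = -3 + U (t(x, U) = U - 3 = -3 + U)
v(O) = 9 + 2*O*(-6 + O) (v(O) = 9 + (O - 6)*(O + O) = 9 + (-6 + O)*(2*O) = 9 + 2*O*(-6 + O))
(v(t(W(0, -1), 3)) + 53)*(-99) = ((9 - 12*(-3 + 3) + 2*(-3 + 3)²) + 53)*(-99) = ((9 - 12*0 + 2*0²) + 53)*(-99) = ((9 + 0 + 2*0) + 53)*(-99) = ((9 + 0 + 0) + 53)*(-99) = (9 + 53)*(-99) = 62*(-99) = -6138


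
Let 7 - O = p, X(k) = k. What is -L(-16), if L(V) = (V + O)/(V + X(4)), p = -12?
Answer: 1/4 ≈ 0.25000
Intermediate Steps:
O = 19 (O = 7 - 1*(-12) = 7 + 12 = 19)
L(V) = (19 + V)/(4 + V) (L(V) = (V + 19)/(V + 4) = (19 + V)/(4 + V))
-L(-16) = -(19 - 16)/(4 - 16) = -3/(-12) = -(-1)*3/12 = -1*(-1/4) = 1/4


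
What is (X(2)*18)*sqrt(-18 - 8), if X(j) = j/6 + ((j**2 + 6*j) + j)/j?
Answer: 168*I*sqrt(26) ≈ 856.63*I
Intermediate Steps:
X(j) = j/6 + (j**2 + 7*j)/j (X(j) = j*(1/6) + (j**2 + 7*j)/j = j/6 + (j**2 + 7*j)/j)
(X(2)*18)*sqrt(-18 - 8) = ((7 + (7/6)*2)*18)*sqrt(-18 - 8) = ((7 + 7/3)*18)*sqrt(-26) = ((28/3)*18)*(I*sqrt(26)) = 168*(I*sqrt(26)) = 168*I*sqrt(26)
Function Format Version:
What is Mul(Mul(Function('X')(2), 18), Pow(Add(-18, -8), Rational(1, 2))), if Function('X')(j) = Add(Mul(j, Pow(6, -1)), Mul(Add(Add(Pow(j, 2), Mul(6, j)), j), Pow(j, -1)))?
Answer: Mul(168, I, Pow(26, Rational(1, 2))) ≈ Mul(856.63, I)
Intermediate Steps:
Function('X')(j) = Add(Mul(Rational(1, 6), j), Mul(Pow(j, -1), Add(Pow(j, 2), Mul(7, j)))) (Function('X')(j) = Add(Mul(j, Rational(1, 6)), Mul(Add(Pow(j, 2), Mul(7, j)), Pow(j, -1))) = Add(Mul(Rational(1, 6), j), Mul(Pow(j, -1), Add(Pow(j, 2), Mul(7, j)))))
Mul(Mul(Function('X')(2), 18), Pow(Add(-18, -8), Rational(1, 2))) = Mul(Mul(Add(7, Mul(Rational(7, 6), 2)), 18), Pow(Add(-18, -8), Rational(1, 2))) = Mul(Mul(Add(7, Rational(7, 3)), 18), Pow(-26, Rational(1, 2))) = Mul(Mul(Rational(28, 3), 18), Mul(I, Pow(26, Rational(1, 2)))) = Mul(168, Mul(I, Pow(26, Rational(1, 2)))) = Mul(168, I, Pow(26, Rational(1, 2)))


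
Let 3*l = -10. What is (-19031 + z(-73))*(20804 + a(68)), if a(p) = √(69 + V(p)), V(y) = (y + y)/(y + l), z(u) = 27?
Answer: -395359216 - 209044*√5529/97 ≈ -3.9552e+8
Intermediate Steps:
l = -10/3 (l = (⅓)*(-10) = -10/3 ≈ -3.3333)
V(y) = 2*y/(-10/3 + y) (V(y) = (y + y)/(y - 10/3) = (2*y)/(-10/3 + y) = 2*y/(-10/3 + y))
a(p) = √(69 + 6*p/(-10 + 3*p))
(-19031 + z(-73))*(20804 + a(68)) = (-19031 + 27)*(20804 + √3*√((-230 + 71*68)/(-10 + 3*68))) = -19004*(20804 + √3*√((-230 + 4828)/(-10 + 204))) = -19004*(20804 + √3*√(4598/194)) = -19004*(20804 + √3*√((1/194)*4598)) = -19004*(20804 + √3*√(2299/97)) = -19004*(20804 + √3*(11*√1843/97)) = -19004*(20804 + 11*√5529/97) = -395359216 - 209044*√5529/97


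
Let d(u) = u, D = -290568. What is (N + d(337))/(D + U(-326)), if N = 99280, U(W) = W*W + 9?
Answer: -99617/184283 ≈ -0.54057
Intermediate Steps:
U(W) = 9 + W² (U(W) = W² + 9 = 9 + W²)
(N + d(337))/(D + U(-326)) = (99280 + 337)/(-290568 + (9 + (-326)²)) = 99617/(-290568 + (9 + 106276)) = 99617/(-290568 + 106285) = 99617/(-184283) = 99617*(-1/184283) = -99617/184283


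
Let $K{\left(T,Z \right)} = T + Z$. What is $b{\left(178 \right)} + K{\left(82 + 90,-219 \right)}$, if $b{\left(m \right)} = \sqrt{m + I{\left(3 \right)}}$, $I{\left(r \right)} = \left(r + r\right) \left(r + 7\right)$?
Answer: $-47 + \sqrt{238} \approx -31.573$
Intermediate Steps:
$I{\left(r \right)} = 2 r \left(7 + r\right)$
$b{\left(m \right)} = \sqrt{60 + m}$ ($b{\left(m \right)} = \sqrt{m + 2 \cdot 3 \left(7 + 3\right)} = \sqrt{m + 2 \cdot 3 \cdot 10} = \sqrt{m + 60} = \sqrt{60 + m}$)
$b{\left(178 \right)} + K{\left(82 + 90,-219 \right)} = \sqrt{60 + 178} + \left(\left(82 + 90\right) - 219\right) = \sqrt{238} + \left(172 - 219\right) = \sqrt{238} - 47 = -47 + \sqrt{238}$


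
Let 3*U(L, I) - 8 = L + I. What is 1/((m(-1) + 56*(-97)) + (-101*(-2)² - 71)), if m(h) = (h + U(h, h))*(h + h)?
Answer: -1/5909 ≈ -0.00016923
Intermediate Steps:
U(L, I) = 8/3 + I/3 + L/3 (U(L, I) = 8/3 + (L + I)/3 = 8/3 + (I + L)/3 = 8/3 + (I/3 + L/3) = 8/3 + I/3 + L/3)
m(h) = 2*h*(8/3 + 5*h/3) (m(h) = (h + (8/3 + h/3 + h/3))*(h + h) = (h + (8/3 + 2*h/3))*(2*h) = (8/3 + 5*h/3)*(2*h) = 2*h*(8/3 + 5*h/3))
1/((m(-1) + 56*(-97)) + (-101*(-2)² - 71)) = 1/(((⅔)*(-1)*(8 + 5*(-1)) + 56*(-97)) + (-101*(-2)² - 71)) = 1/(((⅔)*(-1)*(8 - 5) - 5432) + (-101*4 - 71)) = 1/(((⅔)*(-1)*3 - 5432) + (-404 - 71)) = 1/((-2 - 5432) - 475) = 1/(-5434 - 475) = 1/(-5909) = -1/5909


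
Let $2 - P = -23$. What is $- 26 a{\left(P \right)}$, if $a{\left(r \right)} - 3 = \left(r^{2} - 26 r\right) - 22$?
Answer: $1144$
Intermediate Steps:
$P = 25$ ($P = 2 - -23 = 2 + 23 = 25$)
$a{\left(r \right)} = -19 + r^{2} - 26 r$ ($a{\left(r \right)} = 3 - \left(22 - r^{2} + 26 r\right) = -19 + r^{2} - 26 r$)
$- 26 a{\left(P \right)} = - 26 \left(-19 + 25^{2} - 650\right) = - 26 \left(-19 + 625 - 650\right) = \left(-26\right) \left(-44\right) = 1144$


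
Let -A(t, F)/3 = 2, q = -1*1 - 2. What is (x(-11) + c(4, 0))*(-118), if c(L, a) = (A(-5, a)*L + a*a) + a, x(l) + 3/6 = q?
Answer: 3245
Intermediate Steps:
q = -3 (q = -1 - 2 = -3)
A(t, F) = -6 (A(t, F) = -3*2 = -6)
x(l) = -7/2 (x(l) = -½ - 3 = -7/2)
c(L, a) = a + a² - 6*L (c(L, a) = (-6*L + a*a) + a = (-6*L + a²) + a = (a² - 6*L) + a = a + a² - 6*L)
(x(-11) + c(4, 0))*(-118) = (-7/2 + (0 + 0² - 6*4))*(-118) = (-7/2 + (0 + 0 - 24))*(-118) = (-7/2 - 24)*(-118) = -55/2*(-118) = 3245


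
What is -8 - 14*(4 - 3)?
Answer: -22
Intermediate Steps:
-8 - 14*(4 - 3) = -8 - 14*1 = -8 - 14 = -22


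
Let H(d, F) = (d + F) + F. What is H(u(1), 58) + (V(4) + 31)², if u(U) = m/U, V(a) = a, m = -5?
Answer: 1336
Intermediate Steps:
u(U) = -5/U
H(d, F) = d + 2*F (H(d, F) = (F + d) + F = d + 2*F)
H(u(1), 58) + (V(4) + 31)² = (-5/1 + 2*58) + (4 + 31)² = (-5*1 + 116) + 35² = (-5 + 116) + 1225 = 111 + 1225 = 1336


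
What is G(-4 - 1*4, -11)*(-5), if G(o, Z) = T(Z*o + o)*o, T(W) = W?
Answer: 3200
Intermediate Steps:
G(o, Z) = o*(o + Z*o) (G(o, Z) = (Z*o + o)*o = (o + Z*o)*o = o*(o + Z*o))
G(-4 - 1*4, -11)*(-5) = ((-4 - 1*4)²*(1 - 11))*(-5) = ((-4 - 4)²*(-10))*(-5) = ((-8)²*(-10))*(-5) = (64*(-10))*(-5) = -640*(-5) = 3200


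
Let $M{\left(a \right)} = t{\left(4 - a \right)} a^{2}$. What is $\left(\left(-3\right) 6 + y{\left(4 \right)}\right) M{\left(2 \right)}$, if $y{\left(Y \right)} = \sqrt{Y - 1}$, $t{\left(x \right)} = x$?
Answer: $-144 + 8 \sqrt{3} \approx -130.14$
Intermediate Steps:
$y{\left(Y \right)} = \sqrt{-1 + Y}$
$M{\left(a \right)} = a^{2} \left(4 - a\right)$ ($M{\left(a \right)} = \left(4 - a\right) a^{2} = a^{2} \left(4 - a\right)$)
$\left(\left(-3\right) 6 + y{\left(4 \right)}\right) M{\left(2 \right)} = \left(\left(-3\right) 6 + \sqrt{-1 + 4}\right) 2^{2} \left(4 - 2\right) = \left(-18 + \sqrt{3}\right) 4 \left(4 - 2\right) = \left(-18 + \sqrt{3}\right) 4 \cdot 2 = \left(-18 + \sqrt{3}\right) 8 = -144 + 8 \sqrt{3}$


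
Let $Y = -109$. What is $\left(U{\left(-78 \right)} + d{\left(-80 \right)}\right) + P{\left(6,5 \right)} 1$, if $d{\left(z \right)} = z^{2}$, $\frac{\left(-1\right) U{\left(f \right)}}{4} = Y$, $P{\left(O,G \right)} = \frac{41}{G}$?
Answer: $\frac{34221}{5} \approx 6844.2$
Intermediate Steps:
$U{\left(f \right)} = 436$ ($U{\left(f \right)} = \left(-4\right) \left(-109\right) = 436$)
$\left(U{\left(-78 \right)} + d{\left(-80 \right)}\right) + P{\left(6,5 \right)} 1 = \left(436 + \left(-80\right)^{2}\right) + \frac{41}{5} \cdot 1 = \left(436 + 6400\right) + 41 \cdot \frac{1}{5} \cdot 1 = 6836 + \frac{41}{5} \cdot 1 = 6836 + \frac{41}{5} = \frac{34221}{5}$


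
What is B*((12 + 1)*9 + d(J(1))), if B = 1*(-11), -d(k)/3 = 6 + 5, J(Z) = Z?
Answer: -924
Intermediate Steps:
d(k) = -33 (d(k) = -3*(6 + 5) = -3*11 = -33)
B = -11
B*((12 + 1)*9 + d(J(1))) = -11*((12 + 1)*9 - 33) = -11*(13*9 - 33) = -11*(117 - 33) = -11*84 = -924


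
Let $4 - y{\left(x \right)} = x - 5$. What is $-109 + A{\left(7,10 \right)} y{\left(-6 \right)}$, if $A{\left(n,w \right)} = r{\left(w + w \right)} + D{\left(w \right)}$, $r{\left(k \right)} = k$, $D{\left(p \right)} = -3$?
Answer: $146$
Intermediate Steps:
$y{\left(x \right)} = 9 - x$ ($y{\left(x \right)} = 4 - \left(x - 5\right) = 4 - \left(-5 + x\right) = 9 - x$)
$A{\left(n,w \right)} = -3 + 2 w$ ($A{\left(n,w \right)} = \left(w + w\right) - 3 = 2 w - 3 = -3 + 2 w$)
$-109 + A{\left(7,10 \right)} y{\left(-6 \right)} = -109 + \left(-3 + 2 \cdot 10\right) \left(9 - -6\right) = -109 + \left(-3 + 20\right) \left(9 + 6\right) = -109 + 17 \cdot 15 = -109 + 255 = 146$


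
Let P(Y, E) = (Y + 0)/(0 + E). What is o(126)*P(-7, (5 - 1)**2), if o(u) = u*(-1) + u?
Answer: 0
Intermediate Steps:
o(u) = 0 (o(u) = -u + u = 0)
P(Y, E) = Y/E
o(126)*P(-7, (5 - 1)**2) = 0*(-7/(5 - 1)**2) = 0*(-7/(4**2)) = 0*(-7/16) = 0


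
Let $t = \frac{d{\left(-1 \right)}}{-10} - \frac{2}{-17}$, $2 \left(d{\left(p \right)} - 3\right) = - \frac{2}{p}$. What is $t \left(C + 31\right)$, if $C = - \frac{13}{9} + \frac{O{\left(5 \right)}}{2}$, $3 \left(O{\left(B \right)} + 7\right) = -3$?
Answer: $- \frac{368}{51} \approx -7.2157$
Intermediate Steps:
$d{\left(p \right)} = 3 - \frac{1}{p}$ ($d{\left(p \right)} = 3 + \frac{\left(-2\right) \frac{1}{p}}{2} = 3 - \frac{1}{p}$)
$O{\left(B \right)} = -8$ ($O{\left(B \right)} = -7 + \frac{1}{3} \left(-3\right) = -7 - 1 = -8$)
$t = - \frac{24}{85}$ ($t = \frac{3 - \frac{1}{-1}}{-10} - \frac{2}{-17} = \left(3 - -1\right) \left(- \frac{1}{10}\right) - - \frac{2}{17} = \left(3 + 1\right) \left(- \frac{1}{10}\right) + \frac{2}{17} = 4 \left(- \frac{1}{10}\right) + \frac{2}{17} = - \frac{2}{5} + \frac{2}{17} = - \frac{24}{85} \approx -0.28235$)
$C = - \frac{49}{9}$ ($C = - \frac{13}{9} - \frac{8}{2} = \left(-13\right) \frac{1}{9} - 4 = - \frac{13}{9} - 4 = - \frac{49}{9} \approx -5.4444$)
$t \left(C + 31\right) = - \frac{24 \left(- \frac{49}{9} + 31\right)}{85} = \left(- \frac{24}{85}\right) \frac{230}{9} = - \frac{368}{51}$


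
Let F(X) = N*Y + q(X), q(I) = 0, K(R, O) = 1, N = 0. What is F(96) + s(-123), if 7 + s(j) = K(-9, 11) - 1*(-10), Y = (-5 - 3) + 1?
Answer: 4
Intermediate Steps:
Y = -7 (Y = -8 + 1 = -7)
F(X) = 0 (F(X) = 0*(-7) + 0 = 0 + 0 = 0)
s(j) = 4 (s(j) = -7 + (1 - 1*(-10)) = -7 + (1 + 10) = -7 + 11 = 4)
F(96) + s(-123) = 0 + 4 = 4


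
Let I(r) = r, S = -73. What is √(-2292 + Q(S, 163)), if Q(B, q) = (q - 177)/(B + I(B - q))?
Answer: I*√218838126/309 ≈ 47.874*I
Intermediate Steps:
Q(B, q) = (-177 + q)/(-q + 2*B) (Q(B, q) = (q - 177)/(B + (B - q)) = (-177 + q)/(-q + 2*B))
√(-2292 + Q(S, 163)) = √(-2292 + (-177 + 163)/(-1*163 + 2*(-73))) = √(-2292 - 14/(-163 - 146)) = √(-2292 - 14/(-309)) = √(-2292 - 1/309*(-14)) = √(-2292 + 14/309) = √(-708214/309) = I*√218838126/309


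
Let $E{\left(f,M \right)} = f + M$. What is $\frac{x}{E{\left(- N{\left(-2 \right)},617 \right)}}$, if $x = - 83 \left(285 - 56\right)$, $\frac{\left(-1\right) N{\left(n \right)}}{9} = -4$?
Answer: $- \frac{229}{7} \approx -32.714$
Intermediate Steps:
$N{\left(n \right)} = 36$ ($N{\left(n \right)} = \left(-9\right) \left(-4\right) = 36$)
$E{\left(f,M \right)} = M + f$
$x = -19007$ ($x = \left(-83\right) 229 = -19007$)
$\frac{x}{E{\left(- N{\left(-2 \right)},617 \right)}} = - \frac{19007}{617 - 36} = - \frac{19007}{581} = \left(-19007\right) \frac{1}{581} = - \frac{229}{7}$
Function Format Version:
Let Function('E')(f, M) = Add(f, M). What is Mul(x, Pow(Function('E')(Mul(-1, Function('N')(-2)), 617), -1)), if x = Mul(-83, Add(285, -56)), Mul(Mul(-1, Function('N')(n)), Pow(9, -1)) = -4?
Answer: Rational(-229, 7) ≈ -32.714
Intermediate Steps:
Function('N')(n) = 36 (Function('N')(n) = Mul(-9, -4) = 36)
Function('E')(f, M) = Add(M, f)
x = -19007 (x = Mul(-83, 229) = -19007)
Mul(x, Pow(Function('E')(Mul(-1, Function('N')(-2)), 617), -1)) = Mul(-19007, Pow(Add(617, Mul(-1, 36)), -1)) = Mul(-19007, Pow(Add(617, -36), -1)) = Mul(-19007, Pow(581, -1)) = Mul(-19007, Rational(1, 581)) = Rational(-229, 7)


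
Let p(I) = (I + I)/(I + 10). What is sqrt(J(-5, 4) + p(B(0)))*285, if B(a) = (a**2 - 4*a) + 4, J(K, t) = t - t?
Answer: 570*sqrt(7)/7 ≈ 215.44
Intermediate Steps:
J(K, t) = 0
B(a) = 4 + a**2 - 4*a
p(I) = 2*I/(10 + I) (p(I) = (2*I)/(10 + I) = 2*I/(10 + I))
sqrt(J(-5, 4) + p(B(0)))*285 = sqrt(0 + 2*(4 + 0**2 - 4*0)/(10 + (4 + 0**2 - 4*0)))*285 = sqrt(0 + 2*(4 + 0 + 0)/(10 + (4 + 0 + 0)))*285 = sqrt(0 + 2*4/(10 + 4))*285 = sqrt(0 + 2*4/14)*285 = sqrt(0 + 2*4*(1/14))*285 = sqrt(0 + 4/7)*285 = sqrt(4/7)*285 = (2*sqrt(7)/7)*285 = 570*sqrt(7)/7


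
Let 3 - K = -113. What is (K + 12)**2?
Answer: 16384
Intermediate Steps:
K = 116 (K = 3 - 1*(-113) = 3 + 113 = 116)
(K + 12)**2 = (116 + 12)**2 = 128**2 = 16384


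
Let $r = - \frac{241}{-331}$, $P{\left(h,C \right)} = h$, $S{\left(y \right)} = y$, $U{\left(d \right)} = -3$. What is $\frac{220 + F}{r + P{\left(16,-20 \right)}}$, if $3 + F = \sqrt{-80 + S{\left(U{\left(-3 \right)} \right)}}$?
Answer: $\frac{10261}{791} + \frac{331 i \sqrt{83}}{5537} \approx 12.972 + 0.54462 i$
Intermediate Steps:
$r = \frac{241}{331}$ ($r = \left(-241\right) \left(- \frac{1}{331}\right) = \frac{241}{331} \approx 0.7281$)
$F = -3 + i \sqrt{83}$ ($F = -3 + \sqrt{-80 - 3} = -3 + \sqrt{-83} = -3 + i \sqrt{83} \approx -3.0 + 9.1104 i$)
$\frac{220 + F}{r + P{\left(16,-20 \right)}} = \frac{220 - \left(3 - i \sqrt{83}\right)}{\frac{241}{331} + 16} = \frac{217 + i \sqrt{83}}{\frac{5537}{331}} = \left(217 + i \sqrt{83}\right) \frac{331}{5537} = \frac{10261}{791} + \frac{331 i \sqrt{83}}{5537}$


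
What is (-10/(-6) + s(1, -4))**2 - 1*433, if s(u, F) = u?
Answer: -3833/9 ≈ -425.89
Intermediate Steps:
(-10/(-6) + s(1, -4))**2 - 1*433 = (-10/(-6) + 1)**2 - 1*433 = (-10*(-1/6) + 1)**2 - 433 = (5/3 + 1)**2 - 433 = (8/3)**2 - 433 = 64/9 - 433 = -3833/9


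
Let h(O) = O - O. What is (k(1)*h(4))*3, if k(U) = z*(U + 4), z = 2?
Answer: 0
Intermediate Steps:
k(U) = 8 + 2*U (k(U) = 2*(U + 4) = 2*(4 + U) = 8 + 2*U)
h(O) = 0
(k(1)*h(4))*3 = ((8 + 2*1)*0)*3 = ((8 + 2)*0)*3 = (10*0)*3 = 0*3 = 0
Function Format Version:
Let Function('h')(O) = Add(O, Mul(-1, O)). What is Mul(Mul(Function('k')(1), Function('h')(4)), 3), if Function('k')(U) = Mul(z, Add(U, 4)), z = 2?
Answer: 0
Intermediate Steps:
Function('k')(U) = Add(8, Mul(2, U)) (Function('k')(U) = Mul(2, Add(U, 4)) = Mul(2, Add(4, U)) = Add(8, Mul(2, U)))
Function('h')(O) = 0
Mul(Mul(Function('k')(1), Function('h')(4)), 3) = Mul(Mul(Add(8, Mul(2, 1)), 0), 3) = Mul(Mul(Add(8, 2), 0), 3) = Mul(Mul(10, 0), 3) = Mul(0, 3) = 0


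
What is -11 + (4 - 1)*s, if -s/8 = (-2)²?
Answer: -107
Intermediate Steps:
s = -32 (s = -8*(-2)² = -8*4 = -32)
-11 + (4 - 1)*s = -11 + (4 - 1)*(-32) = -11 + 3*(-32) = -11 - 96 = -107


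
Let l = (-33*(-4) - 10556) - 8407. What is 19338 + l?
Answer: 507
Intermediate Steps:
l = -18831 (l = (132 - 10556) - 8407 = -10424 - 8407 = -18831)
19338 + l = 19338 - 18831 = 507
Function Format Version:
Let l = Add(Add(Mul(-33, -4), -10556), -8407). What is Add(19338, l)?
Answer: 507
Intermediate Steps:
l = -18831 (l = Add(Add(132, -10556), -8407) = Add(-10424, -8407) = -18831)
Add(19338, l) = Add(19338, -18831) = 507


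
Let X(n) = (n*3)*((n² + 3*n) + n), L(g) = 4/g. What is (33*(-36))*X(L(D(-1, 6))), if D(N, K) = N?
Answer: 0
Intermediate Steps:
X(n) = 3*n*(n² + 4*n) (X(n) = (3*n)*(n² + 4*n) = 3*n*(n² + 4*n))
(33*(-36))*X(L(D(-1, 6))) = (33*(-36))*(3*(4/(-1))²*(4 + 4/(-1))) = -3564*(4*(-1))²*(4 + 4*(-1)) = -3564*(-4)²*(4 - 4) = -3564*16*0 = -1188*0 = 0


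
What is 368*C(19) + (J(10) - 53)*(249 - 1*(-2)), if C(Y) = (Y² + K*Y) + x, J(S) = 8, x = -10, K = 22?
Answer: 271697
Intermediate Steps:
C(Y) = -10 + Y² + 22*Y (C(Y) = (Y² + 22*Y) - 10 = -10 + Y² + 22*Y)
368*C(19) + (J(10) - 53)*(249 - 1*(-2)) = 368*(-10 + 19² + 22*19) + (8 - 53)*(249 - 1*(-2)) = 368*(-10 + 361 + 418) - 45*(249 + 2) = 368*769 - 45*251 = 282992 - 11295 = 271697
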